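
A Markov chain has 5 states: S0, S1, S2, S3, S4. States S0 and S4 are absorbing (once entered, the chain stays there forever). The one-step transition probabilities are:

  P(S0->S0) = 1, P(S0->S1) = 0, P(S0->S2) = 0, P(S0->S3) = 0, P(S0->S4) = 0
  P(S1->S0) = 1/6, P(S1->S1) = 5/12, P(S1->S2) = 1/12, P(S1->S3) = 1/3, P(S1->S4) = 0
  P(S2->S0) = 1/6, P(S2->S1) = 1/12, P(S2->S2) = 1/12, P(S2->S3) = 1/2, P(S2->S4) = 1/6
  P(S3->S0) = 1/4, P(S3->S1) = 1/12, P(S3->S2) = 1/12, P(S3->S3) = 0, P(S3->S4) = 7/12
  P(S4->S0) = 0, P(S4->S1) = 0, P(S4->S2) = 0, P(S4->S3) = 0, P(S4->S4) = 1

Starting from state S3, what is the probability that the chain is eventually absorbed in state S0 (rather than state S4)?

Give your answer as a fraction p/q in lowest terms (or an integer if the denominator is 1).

Let a_i = P(absorbed in S0 | start in state i).
Boundary conditions: a_S0 = 1, a_S4 = 0.
For each transient state i, a_i = sum_j P(i->j) * a_j:
  a_S1 = 1/6*a_S0 + 5/12*a_S1 + 1/12*a_S2 + 1/3*a_S3 + 0*a_S4
  a_S2 = 1/6*a_S0 + 1/12*a_S1 + 1/12*a_S2 + 1/2*a_S3 + 1/6*a_S4
  a_S3 = 1/4*a_S0 + 1/12*a_S1 + 1/12*a_S2 + 0*a_S3 + 7/12*a_S4

Substituting a_S0 = 1 and a_S4 = 0, rearrange to (I - Q) a = r where r[i] = P(i -> S0):
  [7/12, -1/12, -1/3] . (a_S1, a_S2, a_S3) = 1/6
  [-1/12, 11/12, -1/2] . (a_S1, a_S2, a_S3) = 1/6
  [-1/12, -1/12, 1] . (a_S1, a_S2, a_S3) = 1/4

Solving yields:
  a_S1 = 217/408
  a_S2 = 167/408
  a_S3 = 67/204

Starting state is S3, so the absorption probability is a_S3 = 67/204.

Answer: 67/204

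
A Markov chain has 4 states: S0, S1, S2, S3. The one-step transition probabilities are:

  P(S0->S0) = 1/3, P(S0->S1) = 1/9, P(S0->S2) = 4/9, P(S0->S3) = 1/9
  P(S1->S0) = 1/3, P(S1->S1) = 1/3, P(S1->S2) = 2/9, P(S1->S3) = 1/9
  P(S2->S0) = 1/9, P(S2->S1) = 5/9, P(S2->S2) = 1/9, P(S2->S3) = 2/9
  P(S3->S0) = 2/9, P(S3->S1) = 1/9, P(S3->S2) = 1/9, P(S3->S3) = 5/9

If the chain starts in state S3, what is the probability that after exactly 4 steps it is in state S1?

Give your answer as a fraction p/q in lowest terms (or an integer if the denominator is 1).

Computing P^4 by repeated multiplication:
P^1 =
  S0: [1/3, 1/9, 4/9, 1/9]
  S1: [1/3, 1/3, 2/9, 1/9]
  S2: [1/9, 5/9, 1/9, 2/9]
  S3: [2/9, 1/9, 1/9, 5/9]
P^2 =
  S0: [2/9, 1/3, 19/81, 17/81]
  S1: [22/81, 23/81, 7/27, 5/27]
  S2: [23/81, 23/81, 17/81, 2/9]
  S3: [20/81, 5/27, 16/81, 10/27]
P^3 =
  S0: [188/729, 211/729, 2/9, 56/243]
  S1: [62/243, 211/729, 170/729, 2/9]
  S2: [191/729, 65/243, 173/729, 170/729]
  S3: [181/729, 175/729, 52/243, 217/729]
P^4 =
  S0: [565/2187, 1799/6561, 1504/6561, 521/2187]
  S1: [1685/6561, 1831/6561, 1498/6561, 1547/6561]
  S2: [557/2187, 1811/6561, 499/2187, 1582/6561]
  S3: [1658/6561, 1703/6561, 1447/6561, 1753/6561]

(P^4)[S3 -> S1] = 1703/6561

Answer: 1703/6561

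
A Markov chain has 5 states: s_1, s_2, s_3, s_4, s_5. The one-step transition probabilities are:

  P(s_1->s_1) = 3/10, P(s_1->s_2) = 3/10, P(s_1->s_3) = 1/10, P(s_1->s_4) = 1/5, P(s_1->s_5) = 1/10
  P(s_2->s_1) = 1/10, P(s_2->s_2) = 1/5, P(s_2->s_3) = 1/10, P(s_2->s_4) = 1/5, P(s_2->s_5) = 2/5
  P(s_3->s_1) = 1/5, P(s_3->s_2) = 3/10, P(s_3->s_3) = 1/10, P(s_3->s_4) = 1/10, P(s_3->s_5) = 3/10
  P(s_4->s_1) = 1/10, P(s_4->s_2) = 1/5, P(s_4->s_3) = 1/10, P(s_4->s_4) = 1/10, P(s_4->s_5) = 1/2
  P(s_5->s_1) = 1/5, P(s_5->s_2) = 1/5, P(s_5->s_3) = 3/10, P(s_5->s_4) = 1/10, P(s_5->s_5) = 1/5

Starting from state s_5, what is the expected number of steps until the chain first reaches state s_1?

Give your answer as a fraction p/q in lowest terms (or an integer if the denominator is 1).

Answer: 12220/2027

Derivation:
Let h_i = expected steps to first reach s_1 from state i.
Boundary: h_s_1 = 0.
First-step equations for the other states:
  h_s_2 = 1 + 1/10*h_s_1 + 1/5*h_s_2 + 1/10*h_s_3 + 1/5*h_s_4 + 2/5*h_s_5
  h_s_3 = 1 + 1/5*h_s_1 + 3/10*h_s_2 + 1/10*h_s_3 + 1/10*h_s_4 + 3/10*h_s_5
  h_s_4 = 1 + 1/10*h_s_1 + 1/5*h_s_2 + 1/10*h_s_3 + 1/10*h_s_4 + 1/2*h_s_5
  h_s_5 = 1 + 1/5*h_s_1 + 1/5*h_s_2 + 3/10*h_s_3 + 1/10*h_s_4 + 1/5*h_s_5

Substituting h_s_1 = 0 and rearranging gives the linear system (I - Q) h = 1:
  [4/5, -1/10, -1/5, -2/5] . (h_s_2, h_s_3, h_s_4, h_s_5) = 1
  [-3/10, 9/10, -1/10, -3/10] . (h_s_2, h_s_3, h_s_4, h_s_5) = 1
  [-1/5, -1/10, 9/10, -1/2] . (h_s_2, h_s_3, h_s_4, h_s_5) = 1
  [-1/5, -3/10, -1/10, 4/5] . (h_s_2, h_s_3, h_s_4, h_s_5) = 1

Solving yields:
  h_s_2 = 13540/2027
  h_s_3 = 12330/2027
  h_s_4 = 13420/2027
  h_s_5 = 12220/2027

Starting state is s_5, so the expected hitting time is h_s_5 = 12220/2027.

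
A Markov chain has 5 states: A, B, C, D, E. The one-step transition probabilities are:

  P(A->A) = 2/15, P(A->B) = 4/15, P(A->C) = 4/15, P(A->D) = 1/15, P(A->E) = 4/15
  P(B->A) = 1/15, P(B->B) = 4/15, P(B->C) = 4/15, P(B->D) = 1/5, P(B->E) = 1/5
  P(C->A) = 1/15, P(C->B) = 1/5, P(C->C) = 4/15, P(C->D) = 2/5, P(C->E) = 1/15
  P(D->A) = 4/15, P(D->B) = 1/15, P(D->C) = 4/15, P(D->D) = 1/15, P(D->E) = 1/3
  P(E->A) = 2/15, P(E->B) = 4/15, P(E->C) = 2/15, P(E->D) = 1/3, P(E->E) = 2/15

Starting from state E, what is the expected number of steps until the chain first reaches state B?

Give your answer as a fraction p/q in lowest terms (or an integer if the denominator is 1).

Let h_i = expected steps to first reach B from state i.
Boundary: h_B = 0.
First-step equations for the other states:
  h_A = 1 + 2/15*h_A + 4/15*h_B + 4/15*h_C + 1/15*h_D + 4/15*h_E
  h_C = 1 + 1/15*h_A + 1/5*h_B + 4/15*h_C + 2/5*h_D + 1/15*h_E
  h_D = 1 + 4/15*h_A + 1/15*h_B + 4/15*h_C + 1/15*h_D + 1/3*h_E
  h_E = 1 + 2/15*h_A + 4/15*h_B + 2/15*h_C + 1/3*h_D + 2/15*h_E

Substituting h_B = 0 and rearranging gives the linear system (I - Q) h = 1:
  [13/15, -4/15, -1/15, -4/15] . (h_A, h_C, h_D, h_E) = 1
  [-1/15, 11/15, -2/5, -1/15] . (h_A, h_C, h_D, h_E) = 1
  [-4/15, -4/15, 14/15, -1/3] . (h_A, h_C, h_D, h_E) = 1
  [-2/15, -2/15, -1/3, 13/15] . (h_A, h_C, h_D, h_E) = 1

Solving yields:
  h_A = 11055/2327
  h_C = 12465/2327
  h_D = 13290/2327
  h_E = 11415/2327

Starting state is E, so the expected hitting time is h_E = 11415/2327.

Answer: 11415/2327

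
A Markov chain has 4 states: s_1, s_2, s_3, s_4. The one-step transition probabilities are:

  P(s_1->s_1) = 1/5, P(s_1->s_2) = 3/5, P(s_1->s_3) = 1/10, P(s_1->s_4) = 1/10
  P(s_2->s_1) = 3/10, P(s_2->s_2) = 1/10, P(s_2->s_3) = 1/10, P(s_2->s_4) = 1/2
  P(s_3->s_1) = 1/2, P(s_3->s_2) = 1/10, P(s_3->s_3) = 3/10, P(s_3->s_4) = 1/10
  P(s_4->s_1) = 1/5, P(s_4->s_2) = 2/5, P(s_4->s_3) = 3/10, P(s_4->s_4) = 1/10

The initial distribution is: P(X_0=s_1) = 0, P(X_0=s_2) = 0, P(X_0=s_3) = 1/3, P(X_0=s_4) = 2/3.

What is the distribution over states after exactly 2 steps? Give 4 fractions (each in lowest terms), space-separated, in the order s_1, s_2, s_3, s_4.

Propagating the distribution step by step (d_{t+1} = d_t * P):
d_0 = (s_1=0, s_2=0, s_3=1/3, s_4=2/3)
  d_1[s_1] = 0*1/5 + 0*3/10 + 1/3*1/2 + 2/3*1/5 = 3/10
  d_1[s_2] = 0*3/5 + 0*1/10 + 1/3*1/10 + 2/3*2/5 = 3/10
  d_1[s_3] = 0*1/10 + 0*1/10 + 1/3*3/10 + 2/3*3/10 = 3/10
  d_1[s_4] = 0*1/10 + 0*1/2 + 1/3*1/10 + 2/3*1/10 = 1/10
d_1 = (s_1=3/10, s_2=3/10, s_3=3/10, s_4=1/10)
  d_2[s_1] = 3/10*1/5 + 3/10*3/10 + 3/10*1/2 + 1/10*1/5 = 8/25
  d_2[s_2] = 3/10*3/5 + 3/10*1/10 + 3/10*1/10 + 1/10*2/5 = 7/25
  d_2[s_3] = 3/10*1/10 + 3/10*1/10 + 3/10*3/10 + 1/10*3/10 = 9/50
  d_2[s_4] = 3/10*1/10 + 3/10*1/2 + 3/10*1/10 + 1/10*1/10 = 11/50
d_2 = (s_1=8/25, s_2=7/25, s_3=9/50, s_4=11/50)

Answer: 8/25 7/25 9/50 11/50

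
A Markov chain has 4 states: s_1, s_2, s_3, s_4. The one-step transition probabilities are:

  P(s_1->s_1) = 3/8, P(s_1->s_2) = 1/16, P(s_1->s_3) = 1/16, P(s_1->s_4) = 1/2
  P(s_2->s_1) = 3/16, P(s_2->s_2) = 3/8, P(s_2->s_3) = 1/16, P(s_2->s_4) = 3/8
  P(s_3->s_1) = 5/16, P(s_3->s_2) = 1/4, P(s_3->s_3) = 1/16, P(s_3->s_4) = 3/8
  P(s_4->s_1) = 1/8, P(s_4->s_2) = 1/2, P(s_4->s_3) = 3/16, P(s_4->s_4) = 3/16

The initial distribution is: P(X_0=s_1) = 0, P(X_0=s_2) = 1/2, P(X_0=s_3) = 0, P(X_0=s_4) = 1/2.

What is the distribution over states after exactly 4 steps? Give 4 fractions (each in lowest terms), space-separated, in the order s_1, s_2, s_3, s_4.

Answer: 14453/65536 44007/131072 6863/65536 44433/131072

Derivation:
Propagating the distribution step by step (d_{t+1} = d_t * P):
d_0 = (s_1=0, s_2=1/2, s_3=0, s_4=1/2)
  d_1[s_1] = 0*3/8 + 1/2*3/16 + 0*5/16 + 1/2*1/8 = 5/32
  d_1[s_2] = 0*1/16 + 1/2*3/8 + 0*1/4 + 1/2*1/2 = 7/16
  d_1[s_3] = 0*1/16 + 1/2*1/16 + 0*1/16 + 1/2*3/16 = 1/8
  d_1[s_4] = 0*1/2 + 1/2*3/8 + 0*3/8 + 1/2*3/16 = 9/32
d_1 = (s_1=5/32, s_2=7/16, s_3=1/8, s_4=9/32)
  d_2[s_1] = 5/32*3/8 + 7/16*3/16 + 1/8*5/16 + 9/32*1/8 = 55/256
  d_2[s_2] = 5/32*1/16 + 7/16*3/8 + 1/8*1/4 + 9/32*1/2 = 177/512
  d_2[s_3] = 5/32*1/16 + 7/16*1/16 + 1/8*1/16 + 9/32*3/16 = 25/256
  d_2[s_4] = 5/32*1/2 + 7/16*3/8 + 1/8*3/8 + 9/32*3/16 = 175/512
d_2 = (s_1=55/256, s_2=177/512, s_3=25/256, s_4=175/512)
  d_3[s_1] = 55/256*3/8 + 177/512*3/16 + 25/256*5/16 + 175/512*1/8 = 1791/8192
  d_3[s_2] = 55/256*1/16 + 177/512*3/8 + 25/256*1/4 + 175/512*1/2 = 693/2048
  d_3[s_3] = 55/256*1/16 + 177/512*1/16 + 25/256*1/16 + 175/512*3/16 = 431/4096
  d_3[s_4] = 55/256*1/2 + 177/512*3/8 + 25/256*3/8 + 175/512*3/16 = 2767/8192
d_3 = (s_1=1791/8192, s_2=693/2048, s_3=431/4096, s_4=2767/8192)
  d_4[s_1] = 1791/8192*3/8 + 693/2048*3/16 + 431/4096*5/16 + 2767/8192*1/8 = 14453/65536
  d_4[s_2] = 1791/8192*1/16 + 693/2048*3/8 + 431/4096*1/4 + 2767/8192*1/2 = 44007/131072
  d_4[s_3] = 1791/8192*1/16 + 693/2048*1/16 + 431/4096*1/16 + 2767/8192*3/16 = 6863/65536
  d_4[s_4] = 1791/8192*1/2 + 693/2048*3/8 + 431/4096*3/8 + 2767/8192*3/16 = 44433/131072
d_4 = (s_1=14453/65536, s_2=44007/131072, s_3=6863/65536, s_4=44433/131072)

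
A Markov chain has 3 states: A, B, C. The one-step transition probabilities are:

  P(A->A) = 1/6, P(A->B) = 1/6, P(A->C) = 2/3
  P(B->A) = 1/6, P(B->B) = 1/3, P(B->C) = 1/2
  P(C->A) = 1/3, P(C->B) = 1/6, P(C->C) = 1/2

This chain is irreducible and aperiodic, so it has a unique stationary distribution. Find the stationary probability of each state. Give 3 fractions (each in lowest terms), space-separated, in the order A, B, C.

The stationary distribution satisfies pi = pi * P, i.e.:
  pi_A = 1/6*pi_A + 1/6*pi_B + 1/3*pi_C
  pi_B = 1/6*pi_A + 1/3*pi_B + 1/6*pi_C
  pi_C = 2/3*pi_A + 1/2*pi_B + 1/2*pi_C
with normalization: pi_A + pi_B + pi_C = 1.

Using the first 2 balance equations plus normalization, the linear system A*pi = b is:
  [-5/6, 1/6, 1/3] . pi = 0
  [1/6, -2/3, 1/6] . pi = 0
  [1, 1, 1] . pi = 1

Solving yields:
  pi_A = 9/35
  pi_B = 1/5
  pi_C = 19/35

Verification (pi * P):
  9/35*1/6 + 1/5*1/6 + 19/35*1/3 = 9/35 = pi_A  (ok)
  9/35*1/6 + 1/5*1/3 + 19/35*1/6 = 1/5 = pi_B  (ok)
  9/35*2/3 + 1/5*1/2 + 19/35*1/2 = 19/35 = pi_C  (ok)

Answer: 9/35 1/5 19/35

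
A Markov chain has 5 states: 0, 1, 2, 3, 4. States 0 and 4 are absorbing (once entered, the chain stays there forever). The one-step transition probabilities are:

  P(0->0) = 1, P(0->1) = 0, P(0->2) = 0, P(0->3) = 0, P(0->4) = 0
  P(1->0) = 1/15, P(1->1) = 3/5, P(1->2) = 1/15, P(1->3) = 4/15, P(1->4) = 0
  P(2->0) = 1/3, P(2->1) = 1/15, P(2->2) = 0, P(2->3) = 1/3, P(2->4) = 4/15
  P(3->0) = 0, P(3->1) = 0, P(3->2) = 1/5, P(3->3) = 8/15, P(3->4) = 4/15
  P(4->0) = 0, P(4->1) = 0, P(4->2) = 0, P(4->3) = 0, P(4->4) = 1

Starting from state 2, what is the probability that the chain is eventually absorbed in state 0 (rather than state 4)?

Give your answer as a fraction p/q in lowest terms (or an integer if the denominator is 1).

Let a_i = P(absorbed in 0 | start in state i).
Boundary conditions: a_0 = 1, a_4 = 0.
For each transient state i, a_i = sum_j P(i->j) * a_j:
  a_1 = 1/15*a_0 + 3/5*a_1 + 1/15*a_2 + 4/15*a_3 + 0*a_4
  a_2 = 1/3*a_0 + 1/15*a_1 + 0*a_2 + 1/3*a_3 + 4/15*a_4
  a_3 = 0*a_0 + 0*a_1 + 1/5*a_2 + 8/15*a_3 + 4/15*a_4

Substituting a_0 = 1 and a_4 = 0, rearrange to (I - Q) a = r where r[i] = P(i -> 0):
  [2/5, -1/15, -4/15] . (a_1, a_2, a_3) = 1/15
  [-1/15, 1, -1/3] . (a_1, a_2, a_3) = 1/3
  [0, -1/5, 7/15] . (a_1, a_2, a_3) = 0

Solving yields:
  a_1 = 185/521
  a_2 = 217/521
  a_3 = 93/521

Starting state is 2, so the absorption probability is a_2 = 217/521.

Answer: 217/521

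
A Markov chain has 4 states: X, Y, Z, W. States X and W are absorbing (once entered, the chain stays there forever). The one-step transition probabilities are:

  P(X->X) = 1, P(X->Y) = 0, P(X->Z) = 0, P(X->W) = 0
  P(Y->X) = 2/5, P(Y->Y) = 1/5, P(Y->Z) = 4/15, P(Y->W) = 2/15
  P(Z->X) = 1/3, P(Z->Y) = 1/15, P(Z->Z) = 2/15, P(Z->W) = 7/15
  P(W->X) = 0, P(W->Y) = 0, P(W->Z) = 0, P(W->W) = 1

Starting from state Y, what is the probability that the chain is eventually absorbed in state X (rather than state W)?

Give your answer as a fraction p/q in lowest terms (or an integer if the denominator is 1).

Let a_i = P(absorbed in X | start in state i).
Boundary conditions: a_X = 1, a_W = 0.
For each transient state i, a_i = sum_j P(i->j) * a_j:
  a_Y = 2/5*a_X + 1/5*a_Y + 4/15*a_Z + 2/15*a_W
  a_Z = 1/3*a_X + 1/15*a_Y + 2/15*a_Z + 7/15*a_W

Substituting a_X = 1 and a_W = 0, rearrange to (I - Q) a = r where r[i] = P(i -> X):
  [4/5, -4/15] . (a_Y, a_Z) = 2/5
  [-1/15, 13/15] . (a_Y, a_Z) = 1/3

Solving yields:
  a_Y = 49/76
  a_Z = 33/76

Starting state is Y, so the absorption probability is a_Y = 49/76.

Answer: 49/76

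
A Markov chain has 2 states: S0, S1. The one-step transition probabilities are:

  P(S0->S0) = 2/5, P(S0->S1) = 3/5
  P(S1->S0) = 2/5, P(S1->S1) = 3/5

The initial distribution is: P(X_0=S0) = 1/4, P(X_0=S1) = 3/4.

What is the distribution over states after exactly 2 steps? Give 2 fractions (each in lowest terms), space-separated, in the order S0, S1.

Answer: 2/5 3/5

Derivation:
Propagating the distribution step by step (d_{t+1} = d_t * P):
d_0 = (S0=1/4, S1=3/4)
  d_1[S0] = 1/4*2/5 + 3/4*2/5 = 2/5
  d_1[S1] = 1/4*3/5 + 3/4*3/5 = 3/5
d_1 = (S0=2/5, S1=3/5)
  d_2[S0] = 2/5*2/5 + 3/5*2/5 = 2/5
  d_2[S1] = 2/5*3/5 + 3/5*3/5 = 3/5
d_2 = (S0=2/5, S1=3/5)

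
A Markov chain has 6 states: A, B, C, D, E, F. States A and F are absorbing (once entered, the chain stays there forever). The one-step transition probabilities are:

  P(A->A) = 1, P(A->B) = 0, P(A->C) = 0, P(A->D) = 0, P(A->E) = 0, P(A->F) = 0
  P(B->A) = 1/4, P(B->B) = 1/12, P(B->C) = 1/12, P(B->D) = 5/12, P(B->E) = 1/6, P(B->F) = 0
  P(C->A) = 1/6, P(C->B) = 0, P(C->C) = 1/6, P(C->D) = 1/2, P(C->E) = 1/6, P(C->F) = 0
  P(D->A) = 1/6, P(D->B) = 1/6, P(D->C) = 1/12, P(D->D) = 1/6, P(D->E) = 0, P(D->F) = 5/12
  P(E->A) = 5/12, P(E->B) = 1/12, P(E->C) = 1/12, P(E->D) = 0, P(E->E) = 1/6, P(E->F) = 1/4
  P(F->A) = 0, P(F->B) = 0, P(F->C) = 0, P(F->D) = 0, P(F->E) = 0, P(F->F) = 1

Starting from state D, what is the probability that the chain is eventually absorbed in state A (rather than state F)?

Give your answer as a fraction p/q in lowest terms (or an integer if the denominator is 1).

Let a_i = P(absorbed in A | start in state i).
Boundary conditions: a_A = 1, a_F = 0.
For each transient state i, a_i = sum_j P(i->j) * a_j:
  a_B = 1/4*a_A + 1/12*a_B + 1/12*a_C + 5/12*a_D + 1/6*a_E + 0*a_F
  a_C = 1/6*a_A + 0*a_B + 1/6*a_C + 1/2*a_D + 1/6*a_E + 0*a_F
  a_D = 1/6*a_A + 1/6*a_B + 1/12*a_C + 1/6*a_D + 0*a_E + 5/12*a_F
  a_E = 5/12*a_A + 1/12*a_B + 1/12*a_C + 0*a_D + 1/6*a_E + 1/4*a_F

Substituting a_A = 1 and a_F = 0, rearrange to (I - Q) a = r where r[i] = P(i -> A):
  [11/12, -1/12, -5/12, -1/6] . (a_B, a_C, a_D, a_E) = 1/4
  [0, 5/6, -1/2, -1/6] . (a_B, a_C, a_D, a_E) = 1/6
  [-1/6, -1/12, 5/6, 0] . (a_B, a_C, a_D, a_E) = 1/6
  [-1/12, -1/12, 0, 5/6] . (a_B, a_C, a_D, a_E) = 5/12

Solving yields:
  a_B = 2657/4389
  a_C = 344/627
  a_D = 50/133
  a_E = 2701/4389

Starting state is D, so the absorption probability is a_D = 50/133.

Answer: 50/133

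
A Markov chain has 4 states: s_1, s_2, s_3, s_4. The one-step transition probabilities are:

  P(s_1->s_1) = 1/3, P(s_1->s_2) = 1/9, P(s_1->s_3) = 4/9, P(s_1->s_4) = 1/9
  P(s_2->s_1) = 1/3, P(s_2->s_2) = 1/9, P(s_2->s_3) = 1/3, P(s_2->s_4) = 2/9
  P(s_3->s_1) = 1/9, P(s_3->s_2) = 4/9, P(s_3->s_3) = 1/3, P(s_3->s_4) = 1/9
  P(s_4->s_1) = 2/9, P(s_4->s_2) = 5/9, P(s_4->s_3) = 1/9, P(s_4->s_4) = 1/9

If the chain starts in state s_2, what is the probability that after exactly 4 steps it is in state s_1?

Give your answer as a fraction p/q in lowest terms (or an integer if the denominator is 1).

Computing P^4 by repeated multiplication:
P^1 =
  s_1: [1/3, 1/9, 4/9, 1/9]
  s_2: [1/3, 1/9, 1/3, 2/9]
  s_3: [1/9, 4/9, 1/3, 1/9]
  s_4: [2/9, 5/9, 1/9, 1/9]
P^2 =
  s_1: [2/9, 25/81, 28/81, 10/81]
  s_2: [19/81, 26/81, 26/81, 10/81]
  s_3: [20/81, 22/81, 26/81, 13/81]
  s_4: [8/27, 16/81, 1/3, 14/81]
P^3 =
  s_1: [59/243, 205/729, 241/729, 106/729]
  s_2: [181/729, 199/729, 242/729, 107/729]
  s_3: [178/729, 211/729, 79/243, 103/729]
  s_4: [175/729, 218/729, 239/729, 97/729]
P^4 =
  s_1: [533/2187, 1876/6561, 2152/6561, 934/6561]
  s_2: [532/2187, 1883/6561, 718/2187, 928/6561]
  s_3: [1610/6561, 1852/6561, 2159/6561, 940/6561]
  s_4: [1612/6561, 1834/6561, 2168/6561, 947/6561]

(P^4)[s_2 -> s_1] = 532/2187

Answer: 532/2187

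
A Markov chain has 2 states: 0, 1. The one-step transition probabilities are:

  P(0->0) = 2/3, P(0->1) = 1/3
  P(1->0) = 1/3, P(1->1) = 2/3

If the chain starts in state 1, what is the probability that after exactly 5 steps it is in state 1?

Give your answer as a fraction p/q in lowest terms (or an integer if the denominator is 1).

Answer: 122/243

Derivation:
Computing P^5 by repeated multiplication:
P^1 =
  0: [2/3, 1/3]
  1: [1/3, 2/3]
P^2 =
  0: [5/9, 4/9]
  1: [4/9, 5/9]
P^3 =
  0: [14/27, 13/27]
  1: [13/27, 14/27]
P^4 =
  0: [41/81, 40/81]
  1: [40/81, 41/81]
P^5 =
  0: [122/243, 121/243]
  1: [121/243, 122/243]

(P^5)[1 -> 1] = 122/243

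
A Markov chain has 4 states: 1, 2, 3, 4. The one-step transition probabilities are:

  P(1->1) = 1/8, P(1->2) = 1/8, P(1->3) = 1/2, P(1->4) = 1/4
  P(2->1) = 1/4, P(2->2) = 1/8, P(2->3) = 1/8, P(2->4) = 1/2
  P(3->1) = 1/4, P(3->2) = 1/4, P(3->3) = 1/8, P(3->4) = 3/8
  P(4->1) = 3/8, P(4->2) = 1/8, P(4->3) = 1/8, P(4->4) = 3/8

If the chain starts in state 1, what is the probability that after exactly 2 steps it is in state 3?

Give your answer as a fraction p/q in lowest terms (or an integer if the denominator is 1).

Answer: 11/64

Derivation:
Computing P^2 by repeated multiplication:
P^1 =
  1: [1/8, 1/8, 1/2, 1/4]
  2: [1/4, 1/8, 1/8, 1/2]
  3: [1/4, 1/4, 1/8, 3/8]
  4: [3/8, 1/8, 1/8, 3/8]
P^2 =
  1: [17/64, 3/16, 11/64, 3/8]
  2: [9/32, 9/64, 7/32, 23/64]
  3: [17/64, 9/64, 7/32, 3/8]
  4: [1/4, 9/64, 17/64, 11/32]

(P^2)[1 -> 3] = 11/64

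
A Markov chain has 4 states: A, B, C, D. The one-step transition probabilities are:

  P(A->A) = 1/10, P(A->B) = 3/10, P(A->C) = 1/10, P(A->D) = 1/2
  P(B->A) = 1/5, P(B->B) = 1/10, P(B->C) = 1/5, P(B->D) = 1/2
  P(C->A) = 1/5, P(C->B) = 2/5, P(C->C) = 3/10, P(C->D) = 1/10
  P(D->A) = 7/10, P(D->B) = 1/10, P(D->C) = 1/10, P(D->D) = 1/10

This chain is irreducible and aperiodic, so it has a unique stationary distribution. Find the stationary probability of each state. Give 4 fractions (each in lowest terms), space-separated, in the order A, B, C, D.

Answer: 429/1322 139/661 100/661 415/1322

Derivation:
The stationary distribution satisfies pi = pi * P, i.e.:
  pi_A = 1/10*pi_A + 1/5*pi_B + 1/5*pi_C + 7/10*pi_D
  pi_B = 3/10*pi_A + 1/10*pi_B + 2/5*pi_C + 1/10*pi_D
  pi_C = 1/10*pi_A + 1/5*pi_B + 3/10*pi_C + 1/10*pi_D
  pi_D = 1/2*pi_A + 1/2*pi_B + 1/10*pi_C + 1/10*pi_D
with normalization: pi_A + pi_B + pi_C + pi_D = 1.

Using the first 3 balance equations plus normalization, the linear system A*pi = b is:
  [-9/10, 1/5, 1/5, 7/10] . pi = 0
  [3/10, -9/10, 2/5, 1/10] . pi = 0
  [1/10, 1/5, -7/10, 1/10] . pi = 0
  [1, 1, 1, 1] . pi = 1

Solving yields:
  pi_A = 429/1322
  pi_B = 139/661
  pi_C = 100/661
  pi_D = 415/1322

Verification (pi * P):
  429/1322*1/10 + 139/661*1/5 + 100/661*1/5 + 415/1322*7/10 = 429/1322 = pi_A  (ok)
  429/1322*3/10 + 139/661*1/10 + 100/661*2/5 + 415/1322*1/10 = 139/661 = pi_B  (ok)
  429/1322*1/10 + 139/661*1/5 + 100/661*3/10 + 415/1322*1/10 = 100/661 = pi_C  (ok)
  429/1322*1/2 + 139/661*1/2 + 100/661*1/10 + 415/1322*1/10 = 415/1322 = pi_D  (ok)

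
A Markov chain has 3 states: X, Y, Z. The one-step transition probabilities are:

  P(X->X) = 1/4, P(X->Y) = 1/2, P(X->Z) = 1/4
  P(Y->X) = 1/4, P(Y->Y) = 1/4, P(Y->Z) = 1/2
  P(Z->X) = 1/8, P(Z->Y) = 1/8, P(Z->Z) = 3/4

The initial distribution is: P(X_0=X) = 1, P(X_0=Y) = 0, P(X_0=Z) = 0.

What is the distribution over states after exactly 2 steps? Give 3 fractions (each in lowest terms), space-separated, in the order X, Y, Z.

Propagating the distribution step by step (d_{t+1} = d_t * P):
d_0 = (X=1, Y=0, Z=0)
  d_1[X] = 1*1/4 + 0*1/4 + 0*1/8 = 1/4
  d_1[Y] = 1*1/2 + 0*1/4 + 0*1/8 = 1/2
  d_1[Z] = 1*1/4 + 0*1/2 + 0*3/4 = 1/4
d_1 = (X=1/4, Y=1/2, Z=1/4)
  d_2[X] = 1/4*1/4 + 1/2*1/4 + 1/4*1/8 = 7/32
  d_2[Y] = 1/4*1/2 + 1/2*1/4 + 1/4*1/8 = 9/32
  d_2[Z] = 1/4*1/4 + 1/2*1/2 + 1/4*3/4 = 1/2
d_2 = (X=7/32, Y=9/32, Z=1/2)

Answer: 7/32 9/32 1/2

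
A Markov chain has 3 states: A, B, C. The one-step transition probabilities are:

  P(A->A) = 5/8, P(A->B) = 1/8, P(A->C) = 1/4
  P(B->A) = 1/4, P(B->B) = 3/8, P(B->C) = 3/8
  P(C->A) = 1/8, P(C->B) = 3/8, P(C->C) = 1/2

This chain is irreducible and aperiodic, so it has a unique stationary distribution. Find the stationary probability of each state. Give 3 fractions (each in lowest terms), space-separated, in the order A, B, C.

Answer: 11/34 5/17 13/34

Derivation:
The stationary distribution satisfies pi = pi * P, i.e.:
  pi_A = 5/8*pi_A + 1/4*pi_B + 1/8*pi_C
  pi_B = 1/8*pi_A + 3/8*pi_B + 3/8*pi_C
  pi_C = 1/4*pi_A + 3/8*pi_B + 1/2*pi_C
with normalization: pi_A + pi_B + pi_C = 1.

Using the first 2 balance equations plus normalization, the linear system A*pi = b is:
  [-3/8, 1/4, 1/8] . pi = 0
  [1/8, -5/8, 3/8] . pi = 0
  [1, 1, 1] . pi = 1

Solving yields:
  pi_A = 11/34
  pi_B = 5/17
  pi_C = 13/34

Verification (pi * P):
  11/34*5/8 + 5/17*1/4 + 13/34*1/8 = 11/34 = pi_A  (ok)
  11/34*1/8 + 5/17*3/8 + 13/34*3/8 = 5/17 = pi_B  (ok)
  11/34*1/4 + 5/17*3/8 + 13/34*1/2 = 13/34 = pi_C  (ok)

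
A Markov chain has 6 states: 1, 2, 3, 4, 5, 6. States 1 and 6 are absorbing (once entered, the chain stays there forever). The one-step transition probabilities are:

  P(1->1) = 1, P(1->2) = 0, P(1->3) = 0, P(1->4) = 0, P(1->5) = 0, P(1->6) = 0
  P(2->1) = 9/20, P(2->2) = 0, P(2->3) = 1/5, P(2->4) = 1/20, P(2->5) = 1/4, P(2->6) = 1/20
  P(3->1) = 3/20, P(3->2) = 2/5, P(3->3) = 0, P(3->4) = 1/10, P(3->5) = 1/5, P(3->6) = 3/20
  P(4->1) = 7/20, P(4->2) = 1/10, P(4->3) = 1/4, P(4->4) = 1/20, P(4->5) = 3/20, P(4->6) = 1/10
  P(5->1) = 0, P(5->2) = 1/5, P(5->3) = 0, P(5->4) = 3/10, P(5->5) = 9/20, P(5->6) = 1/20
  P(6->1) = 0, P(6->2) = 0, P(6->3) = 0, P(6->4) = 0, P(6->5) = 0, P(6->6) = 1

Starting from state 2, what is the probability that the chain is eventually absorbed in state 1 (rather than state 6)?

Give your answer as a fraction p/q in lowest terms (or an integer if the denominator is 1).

Let a_i = P(absorbed in 1 | start in state i).
Boundary conditions: a_1 = 1, a_6 = 0.
For each transient state i, a_i = sum_j P(i->j) * a_j:
  a_2 = 9/20*a_1 + 0*a_2 + 1/5*a_3 + 1/20*a_4 + 1/4*a_5 + 1/20*a_6
  a_3 = 3/20*a_1 + 2/5*a_2 + 0*a_3 + 1/10*a_4 + 1/5*a_5 + 3/20*a_6
  a_4 = 7/20*a_1 + 1/10*a_2 + 1/4*a_3 + 1/20*a_4 + 3/20*a_5 + 1/10*a_6
  a_5 = 0*a_1 + 1/5*a_2 + 0*a_3 + 3/10*a_4 + 9/20*a_5 + 1/20*a_6

Substituting a_1 = 1 and a_6 = 0, rearrange to (I - Q) a = r where r[i] = P(i -> 1):
  [1, -1/5, -1/20, -1/4] . (a_2, a_3, a_4, a_5) = 9/20
  [-2/5, 1, -1/10, -1/5] . (a_2, a_3, a_4, a_5) = 3/20
  [-1/10, -1/4, 19/20, -3/20] . (a_2, a_3, a_4, a_5) = 7/20
  [-1/5, 0, -3/10, 11/20] . (a_2, a_3, a_4, a_5) = 0

Solving yields:
  a_2 = 42245/53008
  a_3 = 18069/26504
  a_4 = 2456/3313
  a_5 = 9199/13252

Starting state is 2, so the absorption probability is a_2 = 42245/53008.

Answer: 42245/53008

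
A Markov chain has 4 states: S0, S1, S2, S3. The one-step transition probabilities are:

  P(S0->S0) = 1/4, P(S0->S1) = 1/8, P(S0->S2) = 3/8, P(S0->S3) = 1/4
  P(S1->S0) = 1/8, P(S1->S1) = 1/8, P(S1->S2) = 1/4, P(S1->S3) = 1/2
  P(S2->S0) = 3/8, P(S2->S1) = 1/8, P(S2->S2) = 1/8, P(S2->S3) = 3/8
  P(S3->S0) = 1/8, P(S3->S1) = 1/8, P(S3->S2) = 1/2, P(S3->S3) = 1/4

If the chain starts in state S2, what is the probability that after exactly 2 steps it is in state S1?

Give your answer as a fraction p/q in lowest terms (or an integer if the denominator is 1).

Computing P^2 by repeated multiplication:
P^1 =
  S0: [1/4, 1/8, 3/8, 1/4]
  S1: [1/8, 1/8, 1/4, 1/2]
  S2: [3/8, 1/8, 1/8, 3/8]
  S3: [1/8, 1/8, 1/2, 1/4]
P^2 =
  S0: [1/4, 1/8, 19/64, 21/64]
  S1: [13/64, 1/8, 23/64, 5/16]
  S2: [13/64, 1/8, 3/8, 19/64]
  S3: [17/64, 1/8, 17/64, 11/32]

(P^2)[S2 -> S1] = 1/8

Answer: 1/8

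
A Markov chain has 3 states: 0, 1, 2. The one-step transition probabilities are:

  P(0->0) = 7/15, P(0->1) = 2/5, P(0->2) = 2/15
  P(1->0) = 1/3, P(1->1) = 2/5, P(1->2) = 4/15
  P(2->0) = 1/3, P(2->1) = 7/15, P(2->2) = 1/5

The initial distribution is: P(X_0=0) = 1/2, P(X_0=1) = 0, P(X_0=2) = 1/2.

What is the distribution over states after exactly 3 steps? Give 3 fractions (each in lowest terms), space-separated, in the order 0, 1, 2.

Answer: 433/1125 2791/6750 1361/6750

Derivation:
Propagating the distribution step by step (d_{t+1} = d_t * P):
d_0 = (0=1/2, 1=0, 2=1/2)
  d_1[0] = 1/2*7/15 + 0*1/3 + 1/2*1/3 = 2/5
  d_1[1] = 1/2*2/5 + 0*2/5 + 1/2*7/15 = 13/30
  d_1[2] = 1/2*2/15 + 0*4/15 + 1/2*1/5 = 1/6
d_1 = (0=2/5, 1=13/30, 2=1/6)
  d_2[0] = 2/5*7/15 + 13/30*1/3 + 1/6*1/3 = 29/75
  d_2[1] = 2/5*2/5 + 13/30*2/5 + 1/6*7/15 = 37/90
  d_2[2] = 2/5*2/15 + 13/30*4/15 + 1/6*1/5 = 91/450
d_2 = (0=29/75, 1=37/90, 2=91/450)
  d_3[0] = 29/75*7/15 + 37/90*1/3 + 91/450*1/3 = 433/1125
  d_3[1] = 29/75*2/5 + 37/90*2/5 + 91/450*7/15 = 2791/6750
  d_3[2] = 29/75*2/15 + 37/90*4/15 + 91/450*1/5 = 1361/6750
d_3 = (0=433/1125, 1=2791/6750, 2=1361/6750)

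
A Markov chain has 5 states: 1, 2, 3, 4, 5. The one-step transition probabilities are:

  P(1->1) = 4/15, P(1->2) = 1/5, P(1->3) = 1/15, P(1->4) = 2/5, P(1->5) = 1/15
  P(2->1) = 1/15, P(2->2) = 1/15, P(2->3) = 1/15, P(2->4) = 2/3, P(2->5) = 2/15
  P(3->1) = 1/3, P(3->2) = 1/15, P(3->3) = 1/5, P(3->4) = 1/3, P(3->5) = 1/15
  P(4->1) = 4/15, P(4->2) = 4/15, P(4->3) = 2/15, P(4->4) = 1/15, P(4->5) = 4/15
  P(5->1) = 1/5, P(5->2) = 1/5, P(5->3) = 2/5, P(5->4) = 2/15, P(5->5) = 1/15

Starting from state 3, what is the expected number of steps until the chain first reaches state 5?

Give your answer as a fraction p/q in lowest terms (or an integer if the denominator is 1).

Let h_i = expected steps to first reach 5 from state i.
Boundary: h_5 = 0.
First-step equations for the other states:
  h_1 = 1 + 4/15*h_1 + 1/5*h_2 + 1/15*h_3 + 2/5*h_4 + 1/15*h_5
  h_2 = 1 + 1/15*h_1 + 1/15*h_2 + 1/15*h_3 + 2/3*h_4 + 2/15*h_5
  h_3 = 1 + 1/3*h_1 + 1/15*h_2 + 1/5*h_3 + 1/3*h_4 + 1/15*h_5
  h_4 = 1 + 4/15*h_1 + 4/15*h_2 + 2/15*h_3 + 1/15*h_4 + 4/15*h_5

Substituting h_5 = 0 and rearranging gives the linear system (I - Q) h = 1:
  [11/15, -1/5, -1/15, -2/5] . (h_1, h_2, h_3, h_4) = 1
  [-1/15, 14/15, -1/15, -2/3] . (h_1, h_2, h_3, h_4) = 1
  [-1/3, -1/15, 4/5, -1/3] . (h_1, h_2, h_3, h_4) = 1
  [-4/15, -4/15, -2/15, 14/15] . (h_1, h_2, h_3, h_4) = 1

Solving yields:
  h_1 = 65895/9572
  h_2 = 14910/2393
  h_3 = 67635/9572
  h_4 = 55785/9572

Starting state is 3, so the expected hitting time is h_3 = 67635/9572.

Answer: 67635/9572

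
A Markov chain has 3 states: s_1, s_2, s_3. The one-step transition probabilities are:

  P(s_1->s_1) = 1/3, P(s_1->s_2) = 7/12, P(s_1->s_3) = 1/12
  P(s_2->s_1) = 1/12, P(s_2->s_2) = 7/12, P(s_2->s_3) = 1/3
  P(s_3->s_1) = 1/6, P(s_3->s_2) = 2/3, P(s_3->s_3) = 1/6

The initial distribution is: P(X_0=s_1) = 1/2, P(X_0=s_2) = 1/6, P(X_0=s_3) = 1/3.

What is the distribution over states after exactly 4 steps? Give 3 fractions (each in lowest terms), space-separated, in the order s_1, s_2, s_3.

Answer: 17435/124416 1175/1944 31781/124416

Derivation:
Propagating the distribution step by step (d_{t+1} = d_t * P):
d_0 = (s_1=1/2, s_2=1/6, s_3=1/3)
  d_1[s_1] = 1/2*1/3 + 1/6*1/12 + 1/3*1/6 = 17/72
  d_1[s_2] = 1/2*7/12 + 1/6*7/12 + 1/3*2/3 = 11/18
  d_1[s_3] = 1/2*1/12 + 1/6*1/3 + 1/3*1/6 = 11/72
d_1 = (s_1=17/72, s_2=11/18, s_3=11/72)
  d_2[s_1] = 17/72*1/3 + 11/18*1/12 + 11/72*1/6 = 67/432
  d_2[s_2] = 17/72*7/12 + 11/18*7/12 + 11/72*2/3 = 515/864
  d_2[s_3] = 17/72*1/12 + 11/18*1/3 + 11/72*1/6 = 215/864
d_2 = (s_1=67/432, s_2=515/864, s_3=215/864)
  d_3[s_1] = 67/432*1/3 + 515/864*1/12 + 215/864*1/6 = 1481/10368
  d_3[s_2] = 67/432*7/12 + 515/864*7/12 + 215/864*2/3 = 6263/10368
  d_3[s_3] = 67/432*1/12 + 515/864*1/3 + 215/864*1/6 = 41/162
d_3 = (s_1=1481/10368, s_2=6263/10368, s_3=41/162)
  d_4[s_1] = 1481/10368*1/3 + 6263/10368*1/12 + 41/162*1/6 = 17435/124416
  d_4[s_2] = 1481/10368*7/12 + 6263/10368*7/12 + 41/162*2/3 = 1175/1944
  d_4[s_3] = 1481/10368*1/12 + 6263/10368*1/3 + 41/162*1/6 = 31781/124416
d_4 = (s_1=17435/124416, s_2=1175/1944, s_3=31781/124416)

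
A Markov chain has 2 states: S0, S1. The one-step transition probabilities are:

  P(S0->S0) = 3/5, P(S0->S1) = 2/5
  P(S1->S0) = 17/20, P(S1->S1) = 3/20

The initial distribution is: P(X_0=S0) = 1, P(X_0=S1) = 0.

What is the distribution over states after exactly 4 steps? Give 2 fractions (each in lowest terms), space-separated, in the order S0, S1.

Propagating the distribution step by step (d_{t+1} = d_t * P):
d_0 = (S0=1, S1=0)
  d_1[S0] = 1*3/5 + 0*17/20 = 3/5
  d_1[S1] = 1*2/5 + 0*3/20 = 2/5
d_1 = (S0=3/5, S1=2/5)
  d_2[S0] = 3/5*3/5 + 2/5*17/20 = 7/10
  d_2[S1] = 3/5*2/5 + 2/5*3/20 = 3/10
d_2 = (S0=7/10, S1=3/10)
  d_3[S0] = 7/10*3/5 + 3/10*17/20 = 27/40
  d_3[S1] = 7/10*2/5 + 3/10*3/20 = 13/40
d_3 = (S0=27/40, S1=13/40)
  d_4[S0] = 27/40*3/5 + 13/40*17/20 = 109/160
  d_4[S1] = 27/40*2/5 + 13/40*3/20 = 51/160
d_4 = (S0=109/160, S1=51/160)

Answer: 109/160 51/160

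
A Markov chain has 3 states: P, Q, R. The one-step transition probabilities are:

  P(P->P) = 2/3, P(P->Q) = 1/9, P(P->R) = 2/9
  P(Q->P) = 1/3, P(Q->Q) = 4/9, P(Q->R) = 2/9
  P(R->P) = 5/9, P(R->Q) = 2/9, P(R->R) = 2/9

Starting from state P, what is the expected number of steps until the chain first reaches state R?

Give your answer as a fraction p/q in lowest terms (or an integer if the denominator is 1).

Let h_i = expected steps to first reach R from state i.
Boundary: h_R = 0.
First-step equations for the other states:
  h_P = 1 + 2/3*h_P + 1/9*h_Q + 2/9*h_R
  h_Q = 1 + 1/3*h_P + 4/9*h_Q + 2/9*h_R

Substituting h_R = 0 and rearranging gives the linear system (I - Q) h = 1:
  [1/3, -1/9] . (h_P, h_Q) = 1
  [-1/3, 5/9] . (h_P, h_Q) = 1

Solving yields:
  h_P = 9/2
  h_Q = 9/2

Starting state is P, so the expected hitting time is h_P = 9/2.

Answer: 9/2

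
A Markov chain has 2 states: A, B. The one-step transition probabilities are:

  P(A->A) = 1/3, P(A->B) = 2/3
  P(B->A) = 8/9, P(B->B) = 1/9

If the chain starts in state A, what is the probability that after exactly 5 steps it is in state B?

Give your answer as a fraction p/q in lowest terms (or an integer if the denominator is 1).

Computing P^5 by repeated multiplication:
P^1 =
  A: [1/3, 2/3]
  B: [8/9, 1/9]
P^2 =
  A: [19/27, 8/27]
  B: [32/81, 49/81]
P^3 =
  A: [121/243, 122/243]
  B: [488/729, 241/729]
P^4 =
  A: [1339/2187, 848/2187]
  B: [3392/6561, 3169/6561]
P^5 =
  A: [10801/19683, 8882/19683]
  B: [35528/59049, 23521/59049]

(P^5)[A -> B] = 8882/19683

Answer: 8882/19683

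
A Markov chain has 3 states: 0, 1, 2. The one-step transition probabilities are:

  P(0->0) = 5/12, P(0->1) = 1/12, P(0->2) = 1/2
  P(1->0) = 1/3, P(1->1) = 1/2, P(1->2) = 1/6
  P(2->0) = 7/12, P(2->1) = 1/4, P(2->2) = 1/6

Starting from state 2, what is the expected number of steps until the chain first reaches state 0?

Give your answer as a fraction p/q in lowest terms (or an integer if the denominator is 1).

Answer: 2

Derivation:
Let h_i = expected steps to first reach 0 from state i.
Boundary: h_0 = 0.
First-step equations for the other states:
  h_1 = 1 + 1/3*h_0 + 1/2*h_1 + 1/6*h_2
  h_2 = 1 + 7/12*h_0 + 1/4*h_1 + 1/6*h_2

Substituting h_0 = 0 and rearranging gives the linear system (I - Q) h = 1:
  [1/2, -1/6] . (h_1, h_2) = 1
  [-1/4, 5/6] . (h_1, h_2) = 1

Solving yields:
  h_1 = 8/3
  h_2 = 2

Starting state is 2, so the expected hitting time is h_2 = 2.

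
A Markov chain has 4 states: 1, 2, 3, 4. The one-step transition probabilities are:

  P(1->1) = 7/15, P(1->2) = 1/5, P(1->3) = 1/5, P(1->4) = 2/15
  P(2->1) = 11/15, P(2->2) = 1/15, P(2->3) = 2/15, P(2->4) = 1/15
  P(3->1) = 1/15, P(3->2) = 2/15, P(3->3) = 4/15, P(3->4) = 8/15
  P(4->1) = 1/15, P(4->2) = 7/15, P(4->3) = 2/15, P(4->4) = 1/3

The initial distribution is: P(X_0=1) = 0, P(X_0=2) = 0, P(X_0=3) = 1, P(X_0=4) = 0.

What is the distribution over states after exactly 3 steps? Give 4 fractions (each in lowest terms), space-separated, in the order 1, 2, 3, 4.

Propagating the distribution step by step (d_{t+1} = d_t * P):
d_0 = (1=0, 2=0, 3=1, 4=0)
  d_1[1] = 0*7/15 + 0*11/15 + 1*1/15 + 0*1/15 = 1/15
  d_1[2] = 0*1/5 + 0*1/15 + 1*2/15 + 0*7/15 = 2/15
  d_1[3] = 0*1/5 + 0*2/15 + 1*4/15 + 0*2/15 = 4/15
  d_1[4] = 0*2/15 + 0*1/15 + 1*8/15 + 0*1/3 = 8/15
d_1 = (1=1/15, 2=2/15, 3=4/15, 4=8/15)
  d_2[1] = 1/15*7/15 + 2/15*11/15 + 4/15*1/15 + 8/15*1/15 = 41/225
  d_2[2] = 1/15*1/5 + 2/15*1/15 + 4/15*2/15 + 8/15*7/15 = 23/75
  d_2[3] = 1/15*1/5 + 2/15*2/15 + 4/15*4/15 + 8/15*2/15 = 13/75
  d_2[4] = 1/15*2/15 + 2/15*1/15 + 4/15*8/15 + 8/15*1/3 = 76/225
d_2 = (1=41/225, 2=23/75, 3=13/75, 4=76/225)
  d_3[1] = 41/225*7/15 + 23/75*11/15 + 13/75*1/15 + 76/225*1/15 = 43/125
  d_3[2] = 41/225*1/5 + 23/75*1/15 + 13/75*2/15 + 76/225*7/15 = 802/3375
  d_3[3] = 41/225*1/5 + 23/75*2/15 + 13/75*4/15 + 76/225*2/15 = 569/3375
  d_3[4] = 41/225*2/15 + 23/75*1/15 + 13/75*8/15 + 76/225*1/3 = 281/1125
d_3 = (1=43/125, 2=802/3375, 3=569/3375, 4=281/1125)

Answer: 43/125 802/3375 569/3375 281/1125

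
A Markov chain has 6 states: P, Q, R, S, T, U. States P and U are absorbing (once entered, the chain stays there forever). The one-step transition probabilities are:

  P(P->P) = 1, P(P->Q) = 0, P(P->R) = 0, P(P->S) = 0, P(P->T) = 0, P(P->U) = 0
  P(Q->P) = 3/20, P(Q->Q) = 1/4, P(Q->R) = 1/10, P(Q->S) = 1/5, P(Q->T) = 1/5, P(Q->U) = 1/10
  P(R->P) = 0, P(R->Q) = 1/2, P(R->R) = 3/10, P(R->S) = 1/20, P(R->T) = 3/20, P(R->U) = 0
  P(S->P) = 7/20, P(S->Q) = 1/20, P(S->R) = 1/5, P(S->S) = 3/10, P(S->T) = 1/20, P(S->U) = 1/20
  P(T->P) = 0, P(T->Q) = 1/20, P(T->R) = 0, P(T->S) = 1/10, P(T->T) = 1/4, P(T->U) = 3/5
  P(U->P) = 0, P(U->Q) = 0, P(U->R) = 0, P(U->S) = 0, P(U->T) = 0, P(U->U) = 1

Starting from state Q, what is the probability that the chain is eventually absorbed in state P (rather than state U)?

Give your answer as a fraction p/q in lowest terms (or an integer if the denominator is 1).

Let a_i = P(absorbed in P | start in state i).
Boundary conditions: a_P = 1, a_U = 0.
For each transient state i, a_i = sum_j P(i->j) * a_j:
  a_Q = 3/20*a_P + 1/4*a_Q + 1/10*a_R + 1/5*a_S + 1/5*a_T + 1/10*a_U
  a_R = 0*a_P + 1/2*a_Q + 3/10*a_R + 1/20*a_S + 3/20*a_T + 0*a_U
  a_S = 7/20*a_P + 1/20*a_Q + 1/5*a_R + 3/10*a_S + 1/20*a_T + 1/20*a_U
  a_T = 0*a_P + 1/20*a_Q + 0*a_R + 1/10*a_S + 1/4*a_T + 3/5*a_U

Substituting a_P = 1 and a_U = 0, rearrange to (I - Q) a = r where r[i] = P(i -> P):
  [3/4, -1/10, -1/5, -1/5] . (a_Q, a_R, a_S, a_T) = 3/20
  [-1/2, 7/10, -1/20, -3/20] . (a_Q, a_R, a_S, a_T) = 0
  [-1/20, -1/5, 7/10, -1/20] . (a_Q, a_R, a_S, a_T) = 7/20
  [-1/20, 0, -1/10, 3/4] . (a_Q, a_R, a_S, a_T) = 0

Solving yields:
  a_Q = 7721/16794
  a_R = 13453/33588
  a_S = 5506/8397
  a_T = 661/5598

Starting state is Q, so the absorption probability is a_Q = 7721/16794.

Answer: 7721/16794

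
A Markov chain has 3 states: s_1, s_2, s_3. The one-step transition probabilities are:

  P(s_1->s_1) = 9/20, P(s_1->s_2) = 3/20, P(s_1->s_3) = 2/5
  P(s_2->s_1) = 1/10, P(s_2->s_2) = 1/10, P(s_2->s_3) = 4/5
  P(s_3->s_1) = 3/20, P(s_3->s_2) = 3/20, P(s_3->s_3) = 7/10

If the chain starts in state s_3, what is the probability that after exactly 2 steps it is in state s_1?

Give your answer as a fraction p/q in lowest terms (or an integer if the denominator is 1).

Answer: 3/16

Derivation:
Computing P^2 by repeated multiplication:
P^1 =
  s_1: [9/20, 3/20, 2/5]
  s_2: [1/10, 1/10, 4/5]
  s_3: [3/20, 3/20, 7/10]
P^2 =
  s_1: [111/400, 57/400, 29/50]
  s_2: [7/40, 29/200, 17/25]
  s_3: [3/16, 57/400, 67/100]

(P^2)[s_3 -> s_1] = 3/16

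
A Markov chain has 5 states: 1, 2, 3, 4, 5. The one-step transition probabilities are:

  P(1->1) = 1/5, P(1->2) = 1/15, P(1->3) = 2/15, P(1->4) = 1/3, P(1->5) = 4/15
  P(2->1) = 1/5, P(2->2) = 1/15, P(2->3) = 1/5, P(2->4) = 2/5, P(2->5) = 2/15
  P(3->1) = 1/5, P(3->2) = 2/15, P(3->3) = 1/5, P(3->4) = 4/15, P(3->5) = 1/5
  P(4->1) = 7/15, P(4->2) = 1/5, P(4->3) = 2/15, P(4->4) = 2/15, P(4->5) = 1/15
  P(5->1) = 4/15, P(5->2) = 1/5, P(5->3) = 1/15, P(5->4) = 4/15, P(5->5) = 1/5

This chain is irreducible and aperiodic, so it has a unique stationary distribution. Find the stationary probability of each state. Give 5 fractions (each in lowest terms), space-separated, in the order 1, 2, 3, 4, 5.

Answer: 16969/59955 1618/11991 2799/19985 16057/59955 10442/59955

Derivation:
The stationary distribution satisfies pi = pi * P, i.e.:
  pi_1 = 1/5*pi_1 + 1/5*pi_2 + 1/5*pi_3 + 7/15*pi_4 + 4/15*pi_5
  pi_2 = 1/15*pi_1 + 1/15*pi_2 + 2/15*pi_3 + 1/5*pi_4 + 1/5*pi_5
  pi_3 = 2/15*pi_1 + 1/5*pi_2 + 1/5*pi_3 + 2/15*pi_4 + 1/15*pi_5
  pi_4 = 1/3*pi_1 + 2/5*pi_2 + 4/15*pi_3 + 2/15*pi_4 + 4/15*pi_5
  pi_5 = 4/15*pi_1 + 2/15*pi_2 + 1/5*pi_3 + 1/15*pi_4 + 1/5*pi_5
with normalization: pi_1 + pi_2 + pi_3 + pi_4 + pi_5 = 1.

Using the first 4 balance equations plus normalization, the linear system A*pi = b is:
  [-4/5, 1/5, 1/5, 7/15, 4/15] . pi = 0
  [1/15, -14/15, 2/15, 1/5, 1/5] . pi = 0
  [2/15, 1/5, -4/5, 2/15, 1/15] . pi = 0
  [1/3, 2/5, 4/15, -13/15, 4/15] . pi = 0
  [1, 1, 1, 1, 1] . pi = 1

Solving yields:
  pi_1 = 16969/59955
  pi_2 = 1618/11991
  pi_3 = 2799/19985
  pi_4 = 16057/59955
  pi_5 = 10442/59955

Verification (pi * P):
  16969/59955*1/5 + 1618/11991*1/5 + 2799/19985*1/5 + 16057/59955*7/15 + 10442/59955*4/15 = 16969/59955 = pi_1  (ok)
  16969/59955*1/15 + 1618/11991*1/15 + 2799/19985*2/15 + 16057/59955*1/5 + 10442/59955*1/5 = 1618/11991 = pi_2  (ok)
  16969/59955*2/15 + 1618/11991*1/5 + 2799/19985*1/5 + 16057/59955*2/15 + 10442/59955*1/15 = 2799/19985 = pi_3  (ok)
  16969/59955*1/3 + 1618/11991*2/5 + 2799/19985*4/15 + 16057/59955*2/15 + 10442/59955*4/15 = 16057/59955 = pi_4  (ok)
  16969/59955*4/15 + 1618/11991*2/15 + 2799/19985*1/5 + 16057/59955*1/15 + 10442/59955*1/5 = 10442/59955 = pi_5  (ok)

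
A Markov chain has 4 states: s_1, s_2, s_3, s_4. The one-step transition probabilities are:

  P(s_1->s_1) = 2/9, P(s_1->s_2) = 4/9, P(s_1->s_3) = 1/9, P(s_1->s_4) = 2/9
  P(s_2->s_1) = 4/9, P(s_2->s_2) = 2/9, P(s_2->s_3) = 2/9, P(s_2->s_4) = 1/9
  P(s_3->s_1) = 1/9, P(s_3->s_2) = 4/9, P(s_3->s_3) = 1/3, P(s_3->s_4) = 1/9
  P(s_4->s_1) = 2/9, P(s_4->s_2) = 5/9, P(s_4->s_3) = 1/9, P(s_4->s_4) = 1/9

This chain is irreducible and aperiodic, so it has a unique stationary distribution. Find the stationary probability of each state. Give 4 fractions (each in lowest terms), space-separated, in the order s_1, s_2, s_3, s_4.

Answer: 221/778 293/778 153/778 111/778

Derivation:
The stationary distribution satisfies pi = pi * P, i.e.:
  pi_s_1 = 2/9*pi_s_1 + 4/9*pi_s_2 + 1/9*pi_s_3 + 2/9*pi_s_4
  pi_s_2 = 4/9*pi_s_1 + 2/9*pi_s_2 + 4/9*pi_s_3 + 5/9*pi_s_4
  pi_s_3 = 1/9*pi_s_1 + 2/9*pi_s_2 + 1/3*pi_s_3 + 1/9*pi_s_4
  pi_s_4 = 2/9*pi_s_1 + 1/9*pi_s_2 + 1/9*pi_s_3 + 1/9*pi_s_4
with normalization: pi_s_1 + pi_s_2 + pi_s_3 + pi_s_4 = 1.

Using the first 3 balance equations plus normalization, the linear system A*pi = b is:
  [-7/9, 4/9, 1/9, 2/9] . pi = 0
  [4/9, -7/9, 4/9, 5/9] . pi = 0
  [1/9, 2/9, -2/3, 1/9] . pi = 0
  [1, 1, 1, 1] . pi = 1

Solving yields:
  pi_s_1 = 221/778
  pi_s_2 = 293/778
  pi_s_3 = 153/778
  pi_s_4 = 111/778

Verification (pi * P):
  221/778*2/9 + 293/778*4/9 + 153/778*1/9 + 111/778*2/9 = 221/778 = pi_s_1  (ok)
  221/778*4/9 + 293/778*2/9 + 153/778*4/9 + 111/778*5/9 = 293/778 = pi_s_2  (ok)
  221/778*1/9 + 293/778*2/9 + 153/778*1/3 + 111/778*1/9 = 153/778 = pi_s_3  (ok)
  221/778*2/9 + 293/778*1/9 + 153/778*1/9 + 111/778*1/9 = 111/778 = pi_s_4  (ok)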